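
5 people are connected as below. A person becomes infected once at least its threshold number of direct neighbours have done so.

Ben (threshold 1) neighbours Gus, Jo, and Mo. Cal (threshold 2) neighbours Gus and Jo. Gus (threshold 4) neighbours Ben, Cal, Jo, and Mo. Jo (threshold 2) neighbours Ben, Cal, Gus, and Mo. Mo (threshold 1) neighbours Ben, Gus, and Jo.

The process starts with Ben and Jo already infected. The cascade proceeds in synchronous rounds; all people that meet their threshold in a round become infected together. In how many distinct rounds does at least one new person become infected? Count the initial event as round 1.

Round 1 — Ben, Jo become infected (initial).
Round 2 — checking thresholds:
  Cal: 1 of 2 neighbours < 2, below threshold.
  Gus: 2 of 4 neighbours < 4, below threshold.
  Mo: 2 of 3 neighbours ≥ 1, becomes infected.
Round 3 — no new infections; cascade stops.

2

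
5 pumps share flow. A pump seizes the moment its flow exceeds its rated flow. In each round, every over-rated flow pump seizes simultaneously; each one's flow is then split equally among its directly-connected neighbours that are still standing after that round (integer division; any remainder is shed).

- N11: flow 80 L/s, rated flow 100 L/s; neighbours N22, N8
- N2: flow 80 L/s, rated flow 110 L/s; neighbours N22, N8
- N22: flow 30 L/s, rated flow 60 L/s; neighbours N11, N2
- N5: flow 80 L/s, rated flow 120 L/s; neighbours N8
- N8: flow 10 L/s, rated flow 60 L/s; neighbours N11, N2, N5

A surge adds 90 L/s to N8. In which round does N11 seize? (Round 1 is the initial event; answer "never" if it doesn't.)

Round 1 — N8 at 100 > 60. N8 seizes.
  N8 sheds 100 L/s to N11, N2, N5: 33 each (1 lost).
    N11: 80+33 = 113 > 100
    N2: 80+33 = 113 > 110
    N5: 80+33 = 113 ≤ 120
Round 2 — N11, N2 seize.
  N11 sheds 113 L/s to N22: 113 each.
    N22: 30+113 = 143 > 60
  N2 sheds 113 L/s to N22: 113 each.
    N22: 143+113 = 256 > 60
Round 3 — N22 seizes.
  N22 sheds 256 L/s: no online neighbours, lost.
No further seizures.

2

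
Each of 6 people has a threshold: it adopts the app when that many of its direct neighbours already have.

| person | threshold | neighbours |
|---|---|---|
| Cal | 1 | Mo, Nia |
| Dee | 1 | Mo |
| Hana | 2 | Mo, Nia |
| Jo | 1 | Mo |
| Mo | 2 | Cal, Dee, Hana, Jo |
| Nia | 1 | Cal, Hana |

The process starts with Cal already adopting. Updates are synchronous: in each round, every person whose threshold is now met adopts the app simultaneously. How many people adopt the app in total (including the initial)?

2

Round 1 — Cal adopts the app (initial).
Round 2 — checking thresholds:
  Mo: 1 of 4 neighbours < 2, not yet.
  Nia: 1 of 2 neighbours ≥ 1, adopts the app.
Round 3 — no new adoptions; cascade stops.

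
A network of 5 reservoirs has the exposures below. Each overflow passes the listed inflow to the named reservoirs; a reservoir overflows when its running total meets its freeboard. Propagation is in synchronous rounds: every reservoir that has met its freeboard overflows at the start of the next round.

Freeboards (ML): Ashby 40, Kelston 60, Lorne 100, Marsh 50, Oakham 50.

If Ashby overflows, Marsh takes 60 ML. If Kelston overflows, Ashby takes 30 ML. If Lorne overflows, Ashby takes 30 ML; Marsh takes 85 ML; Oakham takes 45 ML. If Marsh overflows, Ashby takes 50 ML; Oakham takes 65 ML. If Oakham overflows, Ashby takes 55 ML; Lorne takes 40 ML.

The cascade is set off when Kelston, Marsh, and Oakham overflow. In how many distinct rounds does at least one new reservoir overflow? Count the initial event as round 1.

Round 1 — Kelston, Marsh, Oakham overflow (initial).
  Ashby: +30+50+55 → 135 ≥ 40
  Lorne: +40 → 40 < 100
Round 2 — Ashby overflows.
No further overflows.

2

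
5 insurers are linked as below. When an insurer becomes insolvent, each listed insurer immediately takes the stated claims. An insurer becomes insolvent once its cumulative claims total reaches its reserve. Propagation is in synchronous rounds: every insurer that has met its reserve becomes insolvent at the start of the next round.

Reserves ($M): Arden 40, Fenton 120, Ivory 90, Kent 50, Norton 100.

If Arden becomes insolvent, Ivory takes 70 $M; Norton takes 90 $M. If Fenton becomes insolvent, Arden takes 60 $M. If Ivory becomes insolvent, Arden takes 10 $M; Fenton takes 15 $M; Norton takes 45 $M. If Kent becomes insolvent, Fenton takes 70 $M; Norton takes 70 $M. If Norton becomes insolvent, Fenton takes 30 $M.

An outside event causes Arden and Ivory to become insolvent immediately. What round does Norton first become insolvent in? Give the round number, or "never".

Round 1 — Arden, Ivory become insolvent (initial).
  Fenton: +15 → 15 < 120
  Norton: +90+45 → 135 ≥ 100
Round 2 — Norton becomes insolvent.
  Fenton: +30 → 45 < 120
No further insolvencies.

2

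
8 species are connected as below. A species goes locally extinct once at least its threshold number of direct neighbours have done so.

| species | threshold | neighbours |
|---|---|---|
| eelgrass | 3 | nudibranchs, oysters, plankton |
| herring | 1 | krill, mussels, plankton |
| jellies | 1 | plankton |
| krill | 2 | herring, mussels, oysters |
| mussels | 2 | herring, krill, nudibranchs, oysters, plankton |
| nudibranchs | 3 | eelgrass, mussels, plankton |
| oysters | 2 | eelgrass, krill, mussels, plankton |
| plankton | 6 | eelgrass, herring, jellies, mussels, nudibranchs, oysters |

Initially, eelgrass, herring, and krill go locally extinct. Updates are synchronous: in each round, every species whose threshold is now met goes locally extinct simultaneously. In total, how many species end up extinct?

5

Round 1 — eelgrass, herring, krill go locally extinct (initial).
Round 2 — checking thresholds:
  mussels: 2 of 5 neighbours ≥ 2, goes locally extinct.
  nudibranchs: 1 of 3 neighbours < 3, not yet.
  oysters: 2 of 4 neighbours ≥ 2, goes locally extinct.
  plankton: 2 of 6 neighbours < 6, not yet.
Round 3 — no new extinctions; cascade stops.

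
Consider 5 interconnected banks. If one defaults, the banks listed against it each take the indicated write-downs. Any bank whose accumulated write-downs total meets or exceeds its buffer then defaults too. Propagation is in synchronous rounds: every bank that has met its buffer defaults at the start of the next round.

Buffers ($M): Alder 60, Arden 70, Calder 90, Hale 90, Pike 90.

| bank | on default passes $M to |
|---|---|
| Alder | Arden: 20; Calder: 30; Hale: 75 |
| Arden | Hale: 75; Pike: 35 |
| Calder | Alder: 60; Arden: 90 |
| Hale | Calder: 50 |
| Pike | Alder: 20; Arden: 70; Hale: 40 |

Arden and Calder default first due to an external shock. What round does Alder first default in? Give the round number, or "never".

Round 1 — Arden, Calder default (initial).
  Alder: +60 → 60 ≥ 60
  Hale: +75 → 75 < 90
  Pike: +35 → 35 < 90
Round 2 — Alder defaults.
  Hale: +75 → 150 ≥ 90
Round 3 — Hale defaults.
No further defaults.

2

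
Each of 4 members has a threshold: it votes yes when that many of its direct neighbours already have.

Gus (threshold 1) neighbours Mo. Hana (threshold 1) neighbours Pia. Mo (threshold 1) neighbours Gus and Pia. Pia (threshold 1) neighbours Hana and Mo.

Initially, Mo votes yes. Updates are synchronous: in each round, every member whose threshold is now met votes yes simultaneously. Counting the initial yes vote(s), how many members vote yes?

4

Round 1 — Mo votes yes (initial).
Round 2 — checking thresholds:
  Gus: 1 of 1 neighbours ≥ 1, votes yes.
  Pia: 1 of 2 neighbours ≥ 1, votes yes.
Round 3 — checking thresholds:
  Hana: 1 of 1 neighbours ≥ 1, votes yes.
Round 4 — no new yes votes; cascade stops.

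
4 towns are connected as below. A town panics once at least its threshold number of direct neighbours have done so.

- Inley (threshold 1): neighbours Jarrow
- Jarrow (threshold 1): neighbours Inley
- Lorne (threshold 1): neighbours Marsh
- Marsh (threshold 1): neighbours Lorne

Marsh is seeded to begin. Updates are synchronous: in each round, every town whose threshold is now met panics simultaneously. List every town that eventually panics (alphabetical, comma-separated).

Round 1 — Marsh panics (initial).
Round 2 — checking thresholds:
  Lorne: 1 of 1 neighbours ≥ 1, panics.
Round 3 — no new panics; cascade stops.

Lorne, Marsh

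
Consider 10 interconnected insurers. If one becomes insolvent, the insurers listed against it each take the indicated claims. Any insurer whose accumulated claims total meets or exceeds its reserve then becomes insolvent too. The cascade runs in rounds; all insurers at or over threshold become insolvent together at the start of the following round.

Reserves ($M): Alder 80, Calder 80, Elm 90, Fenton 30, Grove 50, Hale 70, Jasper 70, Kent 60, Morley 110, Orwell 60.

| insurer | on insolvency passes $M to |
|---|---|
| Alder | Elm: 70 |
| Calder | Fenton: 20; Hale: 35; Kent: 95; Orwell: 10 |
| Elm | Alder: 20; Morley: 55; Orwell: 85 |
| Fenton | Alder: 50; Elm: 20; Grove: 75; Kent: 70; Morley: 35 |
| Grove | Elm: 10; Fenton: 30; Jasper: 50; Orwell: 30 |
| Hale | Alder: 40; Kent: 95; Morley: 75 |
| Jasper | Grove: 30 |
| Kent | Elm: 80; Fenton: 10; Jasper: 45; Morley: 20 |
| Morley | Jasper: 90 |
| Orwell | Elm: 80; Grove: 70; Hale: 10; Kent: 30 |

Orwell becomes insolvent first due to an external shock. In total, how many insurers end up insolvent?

7

Round 1 — Orwell becomes insolvent (initial).
  Elm: +80 → 80 < 90
  Grove: +70 → 70 ≥ 50
  Hale: +10 → 10 < 70
  Kent: +30 → 30 < 60
Round 2 — Grove becomes insolvent.
  Elm: +10 → 90 ≥ 90
  Fenton: +30 → 30 ≥ 30
  Jasper: +50 → 50 < 70
Round 3 — Elm, Fenton become insolvent.
  Alder: +20+50 → 70 < 80
  Kent: +70 → 100 ≥ 60
  Morley: +55+35 → 90 < 110
Round 4 — Kent becomes insolvent.
  Jasper: +45 → 95 ≥ 70
  Morley: +20 → 110 ≥ 110
Round 5 — Jasper, Morley become insolvent.
No further insolvencies.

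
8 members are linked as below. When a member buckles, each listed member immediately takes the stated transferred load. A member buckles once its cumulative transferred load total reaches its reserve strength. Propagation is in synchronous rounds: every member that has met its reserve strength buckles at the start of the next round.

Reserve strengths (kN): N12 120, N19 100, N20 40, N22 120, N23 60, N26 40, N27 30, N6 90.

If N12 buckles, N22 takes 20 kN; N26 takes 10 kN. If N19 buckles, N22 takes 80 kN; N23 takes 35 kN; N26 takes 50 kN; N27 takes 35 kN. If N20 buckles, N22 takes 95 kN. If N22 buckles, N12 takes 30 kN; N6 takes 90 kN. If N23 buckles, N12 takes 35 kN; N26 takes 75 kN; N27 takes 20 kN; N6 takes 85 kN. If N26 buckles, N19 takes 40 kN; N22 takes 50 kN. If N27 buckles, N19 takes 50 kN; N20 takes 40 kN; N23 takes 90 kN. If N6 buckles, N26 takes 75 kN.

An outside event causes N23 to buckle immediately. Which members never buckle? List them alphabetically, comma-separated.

Round 1 — N23 buckles (initial).
  N12: +35 → 35 < 120
  N26: +75 → 75 ≥ 40
  N27: +20 → 20 < 30
  N6: +85 → 85 < 90
Round 2 — N26 buckles.
  N19: +40 → 40 < 100
  N22: +50 → 50 < 120
No further bucklings.

N12, N19, N20, N22, N27, N6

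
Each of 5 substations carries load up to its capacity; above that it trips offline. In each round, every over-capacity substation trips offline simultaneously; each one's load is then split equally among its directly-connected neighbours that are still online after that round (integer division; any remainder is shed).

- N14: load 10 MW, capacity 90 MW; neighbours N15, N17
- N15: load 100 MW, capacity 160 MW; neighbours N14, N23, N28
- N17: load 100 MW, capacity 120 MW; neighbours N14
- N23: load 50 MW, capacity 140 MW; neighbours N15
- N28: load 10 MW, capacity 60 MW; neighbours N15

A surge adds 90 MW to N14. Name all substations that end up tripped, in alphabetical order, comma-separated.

N14, N17

Round 1 — N14 at 100 > 90. N14 trips offline.
  N14 sheds 100 MW to N15, N17: 50 each.
    N15: 100+50 = 150 ≤ 160
    N17: 100+50 = 150 > 120
Round 2 — N17 trips offline.
  N17 sheds 150 MW: no online neighbours, lost.
No further trips.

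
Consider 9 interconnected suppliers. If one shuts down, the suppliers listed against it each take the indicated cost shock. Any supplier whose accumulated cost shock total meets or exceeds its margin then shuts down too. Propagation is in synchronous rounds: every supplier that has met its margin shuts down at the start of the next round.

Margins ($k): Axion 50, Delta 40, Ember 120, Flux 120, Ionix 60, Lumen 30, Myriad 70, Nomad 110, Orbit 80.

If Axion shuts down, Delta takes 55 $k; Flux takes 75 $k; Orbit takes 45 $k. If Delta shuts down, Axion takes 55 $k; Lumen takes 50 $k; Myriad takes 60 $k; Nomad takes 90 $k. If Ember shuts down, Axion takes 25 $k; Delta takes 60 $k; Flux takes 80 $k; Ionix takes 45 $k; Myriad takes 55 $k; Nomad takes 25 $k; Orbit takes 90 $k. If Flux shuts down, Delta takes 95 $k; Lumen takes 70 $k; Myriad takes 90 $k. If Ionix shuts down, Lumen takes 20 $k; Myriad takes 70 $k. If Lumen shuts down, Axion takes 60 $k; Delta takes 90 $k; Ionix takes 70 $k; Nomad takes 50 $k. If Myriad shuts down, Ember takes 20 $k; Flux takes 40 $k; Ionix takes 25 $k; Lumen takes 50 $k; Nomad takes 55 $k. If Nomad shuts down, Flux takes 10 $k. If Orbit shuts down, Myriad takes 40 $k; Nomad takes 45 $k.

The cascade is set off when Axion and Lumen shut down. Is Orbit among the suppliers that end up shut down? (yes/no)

no

Round 1 — Axion, Lumen shut down (initial).
  Delta: +55+90 → 145 ≥ 40
  Flux: +75 → 75 < 120
  Ionix: +70 → 70 ≥ 60
  Nomad: +50 → 50 < 110
  Orbit: +45 → 45 < 80
Round 2 — Delta, Ionix shut down.
  Myriad: +60+70 → 130 ≥ 70
  Nomad: +90 → 140 ≥ 110
Round 3 — Myriad, Nomad shut down.
  Ember: +20 → 20 < 120
  Flux: +40+10 → 125 ≥ 120
Round 4 — Flux shuts down.
No further shutdowns.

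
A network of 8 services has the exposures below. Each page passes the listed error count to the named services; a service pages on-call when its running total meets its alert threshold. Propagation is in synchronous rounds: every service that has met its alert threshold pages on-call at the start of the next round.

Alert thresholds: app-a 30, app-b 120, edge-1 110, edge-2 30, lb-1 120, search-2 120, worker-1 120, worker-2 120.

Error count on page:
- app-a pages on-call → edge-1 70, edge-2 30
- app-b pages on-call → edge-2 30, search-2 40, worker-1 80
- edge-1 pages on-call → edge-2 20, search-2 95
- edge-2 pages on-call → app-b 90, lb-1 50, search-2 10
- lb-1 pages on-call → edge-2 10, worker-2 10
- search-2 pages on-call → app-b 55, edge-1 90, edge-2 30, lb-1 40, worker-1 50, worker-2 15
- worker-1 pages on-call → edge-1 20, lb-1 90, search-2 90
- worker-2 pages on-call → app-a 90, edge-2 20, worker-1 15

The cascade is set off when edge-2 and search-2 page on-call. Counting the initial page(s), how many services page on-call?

6

Round 1 — edge-2, search-2 page on-call (initial).
  app-b: +90+55 → 145 ≥ 120
  edge-1: +90 → 90 < 110
  lb-1: +50+40 → 90 < 120
  worker-1: +50 → 50 < 120
  worker-2: +15 → 15 < 120
Round 2 — app-b pages on-call.
  worker-1: +80 → 130 ≥ 120
Round 3 — worker-1 pages on-call.
  edge-1: +20 → 110 ≥ 110
  lb-1: +90 → 180 ≥ 120
Round 4 — edge-1, lb-1 page on-call.
  worker-2: +10 → 25 < 120
No further pages.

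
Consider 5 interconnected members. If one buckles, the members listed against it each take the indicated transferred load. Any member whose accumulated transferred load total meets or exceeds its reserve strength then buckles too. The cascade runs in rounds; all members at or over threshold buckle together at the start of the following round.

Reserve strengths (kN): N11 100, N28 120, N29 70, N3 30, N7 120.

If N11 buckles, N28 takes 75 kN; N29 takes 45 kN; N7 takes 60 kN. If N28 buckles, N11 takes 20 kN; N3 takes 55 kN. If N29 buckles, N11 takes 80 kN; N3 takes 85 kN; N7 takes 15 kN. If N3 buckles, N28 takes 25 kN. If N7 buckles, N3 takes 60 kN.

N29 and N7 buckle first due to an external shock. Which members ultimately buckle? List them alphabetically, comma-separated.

N29, N3, N7

Round 1 — N29, N7 buckle (initial).
  N11: +80 → 80 < 100
  N3: +85+60 → 145 ≥ 30
Round 2 — N3 buckles.
  N28: +25 → 25 < 120
No further bucklings.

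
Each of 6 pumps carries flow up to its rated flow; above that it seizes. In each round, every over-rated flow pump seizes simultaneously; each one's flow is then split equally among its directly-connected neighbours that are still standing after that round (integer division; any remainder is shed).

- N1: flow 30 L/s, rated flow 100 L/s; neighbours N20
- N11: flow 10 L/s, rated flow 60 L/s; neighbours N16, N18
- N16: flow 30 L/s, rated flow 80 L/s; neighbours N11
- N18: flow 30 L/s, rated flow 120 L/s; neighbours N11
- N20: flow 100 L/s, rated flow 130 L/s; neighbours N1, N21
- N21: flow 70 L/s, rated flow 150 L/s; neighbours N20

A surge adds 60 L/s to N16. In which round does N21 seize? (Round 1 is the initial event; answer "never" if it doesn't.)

never

Round 1 — N16 at 90 > 80. N16 seizes.
  N16 sheds 90 L/s to N11: 90 each.
    N11: 10+90 = 100 > 60
Round 2 — N11 seizes.
  N11 sheds 100 L/s to N18: 100 each.
    N18: 30+100 = 130 > 120
Round 3 — N18 seizes.
  N18 sheds 130 L/s: no online neighbours, lost.
No further seizures.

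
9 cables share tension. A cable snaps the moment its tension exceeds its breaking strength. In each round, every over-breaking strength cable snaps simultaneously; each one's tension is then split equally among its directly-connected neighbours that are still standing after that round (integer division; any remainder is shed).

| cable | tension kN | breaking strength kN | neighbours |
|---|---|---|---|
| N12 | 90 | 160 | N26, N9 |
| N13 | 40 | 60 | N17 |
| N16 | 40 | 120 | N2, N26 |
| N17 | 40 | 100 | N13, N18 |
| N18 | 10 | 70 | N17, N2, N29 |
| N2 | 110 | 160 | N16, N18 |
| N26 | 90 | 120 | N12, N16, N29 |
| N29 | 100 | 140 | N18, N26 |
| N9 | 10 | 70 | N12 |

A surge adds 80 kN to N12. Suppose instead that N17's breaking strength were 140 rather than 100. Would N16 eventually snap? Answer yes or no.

With N17's breaking strength at 140:
Round 1 — N12 at 170 > 160. N12 snaps.
  N12 sheds 170 kN to N26, N9: 85 each.
    N26: 90+85 = 175 > 120
    N9: 10+85 = 95 > 70
Round 2 — N26, N9 snap.
  N26 sheds 175 kN to N16, N29: 87 each (1 lost).
    N16: 40+87 = 127 > 120
    N29: 100+87 = 187 > 140
  N9 sheds 95 kN: no online neighbours, lost.
Round 3 — N16, N29 snap.
  N16 sheds 127 kN to N2: 127 each.
    N2: 110+127 = 237 > 160
  N29 sheds 187 kN to N18: 187 each.
    N18: 10+187 = 197 > 70
Round 4 — N18, N2 snap.
  N18 sheds 197 kN to N17: 197 each.
    N17: 40+197 = 237 > 140
  N2 sheds 237 kN: no online neighbours, lost.
Round 5 — N17 snaps.
  N17 sheds 237 kN to N13: 237 each.
    N13: 40+237 = 277 > 60
Round 6 — N13 snaps.
  N13 sheds 277 kN: no online neighbours, lost.
No further breaks.

yes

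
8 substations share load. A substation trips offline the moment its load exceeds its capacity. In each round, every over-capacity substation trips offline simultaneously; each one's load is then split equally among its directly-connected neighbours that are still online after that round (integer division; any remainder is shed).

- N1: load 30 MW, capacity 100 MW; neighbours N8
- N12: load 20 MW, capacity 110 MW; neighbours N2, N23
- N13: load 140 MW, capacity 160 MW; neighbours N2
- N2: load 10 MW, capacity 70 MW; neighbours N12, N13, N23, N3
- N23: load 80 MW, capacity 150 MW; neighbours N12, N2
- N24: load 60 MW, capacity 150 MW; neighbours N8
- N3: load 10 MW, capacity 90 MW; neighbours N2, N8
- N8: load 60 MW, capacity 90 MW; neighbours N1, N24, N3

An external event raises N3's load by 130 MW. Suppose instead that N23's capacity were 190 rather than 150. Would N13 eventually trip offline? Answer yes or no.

yes

With N23's capacity at 190:
Round 1 — N3 at 140 > 90. N3 trips offline.
  N3 sheds 140 MW to N2, N8: 70 each.
    N2: 10+70 = 80 > 70
    N8: 60+70 = 130 > 90
Round 2 — N2, N8 trip offline.
  N2 sheds 80 MW to N12, N13, N23: 26 each (2 lost).
    N12: 20+26 = 46 ≤ 110
    N13: 140+26 = 166 > 160
    N23: 80+26 = 106 ≤ 190
  N8 sheds 130 MW to N1, N24: 65 each.
    N1: 30+65 = 95 ≤ 100
    N24: 60+65 = 125 ≤ 150
Round 3 — N13 trips offline.
  N13 sheds 166 MW: no online neighbours, lost.
No further trips.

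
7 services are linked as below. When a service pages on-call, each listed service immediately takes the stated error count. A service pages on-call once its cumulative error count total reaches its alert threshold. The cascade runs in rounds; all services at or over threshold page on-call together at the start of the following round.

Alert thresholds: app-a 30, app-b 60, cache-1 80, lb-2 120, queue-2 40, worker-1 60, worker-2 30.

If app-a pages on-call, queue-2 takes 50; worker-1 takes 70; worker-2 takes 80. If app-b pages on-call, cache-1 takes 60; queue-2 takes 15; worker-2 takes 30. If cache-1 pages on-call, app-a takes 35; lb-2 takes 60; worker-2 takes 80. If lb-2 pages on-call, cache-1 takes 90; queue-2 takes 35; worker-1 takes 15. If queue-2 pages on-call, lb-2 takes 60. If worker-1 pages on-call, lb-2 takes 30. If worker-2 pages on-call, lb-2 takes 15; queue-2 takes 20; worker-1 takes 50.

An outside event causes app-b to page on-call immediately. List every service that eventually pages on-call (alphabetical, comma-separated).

Round 1 — app-b pages on-call (initial).
  cache-1: +60 → 60 < 80
  queue-2: +15 → 15 < 40
  worker-2: +30 → 30 ≥ 30
Round 2 — worker-2 pages on-call.
  lb-2: +15 → 15 < 120
  queue-2: +20 → 35 < 40
  worker-1: +50 → 50 < 60
No further pages.

app-b, worker-2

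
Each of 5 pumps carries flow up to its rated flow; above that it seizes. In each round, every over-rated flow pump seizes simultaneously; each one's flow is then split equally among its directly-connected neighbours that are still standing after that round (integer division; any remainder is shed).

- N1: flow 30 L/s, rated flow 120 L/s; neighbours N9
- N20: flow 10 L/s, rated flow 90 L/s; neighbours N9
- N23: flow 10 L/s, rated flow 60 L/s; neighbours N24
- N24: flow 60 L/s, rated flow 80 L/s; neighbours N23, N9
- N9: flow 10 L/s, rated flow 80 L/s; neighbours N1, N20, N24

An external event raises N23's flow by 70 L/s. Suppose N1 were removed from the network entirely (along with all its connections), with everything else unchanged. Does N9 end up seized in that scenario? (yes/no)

With N1 removed:
Round 1 — N23 at 80 > 60. N23 seizes.
  N23 sheds 80 L/s to N24: 80 each.
    N24: 60+80 = 140 > 80
Round 2 — N24 seizes.
  N24 sheds 140 L/s to N9: 140 each.
    N9: 10+140 = 150 > 80
Round 3 — N9 seizes.
  N9 sheds 150 L/s to N20: 150 each.
    N20: 10+150 = 160 > 90
Round 4 — N20 seizes.
  N20 sheds 160 L/s: no online neighbours, lost.
No further seizures.

yes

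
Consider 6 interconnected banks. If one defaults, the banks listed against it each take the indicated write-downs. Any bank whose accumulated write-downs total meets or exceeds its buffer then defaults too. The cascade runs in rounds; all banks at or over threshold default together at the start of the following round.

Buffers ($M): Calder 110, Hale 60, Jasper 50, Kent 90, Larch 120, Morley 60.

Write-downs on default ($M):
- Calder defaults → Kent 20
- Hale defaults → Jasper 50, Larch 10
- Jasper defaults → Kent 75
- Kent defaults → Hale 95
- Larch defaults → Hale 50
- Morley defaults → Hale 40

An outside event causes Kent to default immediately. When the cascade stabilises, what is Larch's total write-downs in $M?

10

Round 1 — Kent defaults (initial).
  Hale: +95 → 95 ≥ 60
Round 2 — Hale defaults.
  Jasper: +50 → 50 ≥ 50
  Larch: +10 → 10 < 120
Round 3 — Jasper defaults.
No further defaults.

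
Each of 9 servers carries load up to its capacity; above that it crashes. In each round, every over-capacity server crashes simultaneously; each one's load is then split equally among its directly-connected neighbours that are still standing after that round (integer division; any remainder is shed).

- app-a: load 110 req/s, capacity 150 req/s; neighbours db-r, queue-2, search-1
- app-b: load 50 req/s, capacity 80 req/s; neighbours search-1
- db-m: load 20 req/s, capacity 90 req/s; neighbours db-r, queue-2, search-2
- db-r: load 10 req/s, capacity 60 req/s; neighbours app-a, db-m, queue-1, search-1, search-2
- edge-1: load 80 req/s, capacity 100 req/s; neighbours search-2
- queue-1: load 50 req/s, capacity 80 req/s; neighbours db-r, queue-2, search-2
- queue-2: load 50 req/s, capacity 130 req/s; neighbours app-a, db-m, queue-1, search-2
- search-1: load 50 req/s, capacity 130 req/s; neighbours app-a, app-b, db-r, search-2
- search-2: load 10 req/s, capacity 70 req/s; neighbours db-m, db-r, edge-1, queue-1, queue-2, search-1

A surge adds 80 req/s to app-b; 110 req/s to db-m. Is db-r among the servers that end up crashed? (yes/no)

yes

Round 1 — app-b at 130 > 80; db-m at 130 > 90. app-b, db-m crash.
  app-b sheds 130 req/s to search-1: 130 each.
    search-1: 50+130 = 180 > 130
  db-m sheds 130 req/s to db-r, queue-2, search-2: 43 each (1 lost).
    db-r: 10+43 = 53 ≤ 60
    queue-2: 50+43 = 93 ≤ 130
    search-2: 10+43 = 53 ≤ 70
Round 2 — search-1 crashes.
  search-1 sheds 180 req/s to app-a, db-r, search-2: 60 each.
    app-a: 110+60 = 170 > 150
    db-r: 53+60 = 113 > 60
    search-2: 53+60 = 113 > 70
Round 3 — app-a, db-r, search-2 crash.
  app-a sheds 170 req/s to queue-2: 170 each.
    queue-2: 93+170 = 263 > 130
  db-r sheds 113 req/s to queue-1: 113 each.
    queue-1: 50+113 = 163 > 80
  search-2 sheds 113 req/s to edge-1, queue-1, queue-2: 37 each (2 lost).
    edge-1: 80+37 = 117 > 100
    queue-1: 163+37 = 200 > 80
    queue-2: 263+37 = 300 > 130
Round 4 — edge-1, queue-1, queue-2 crash.
  edge-1 sheds 117 req/s: no online neighbours, lost.
  queue-1 sheds 200 req/s: no online neighbours, lost.
  queue-2 sheds 300 req/s: no online neighbours, lost.
No further crashes.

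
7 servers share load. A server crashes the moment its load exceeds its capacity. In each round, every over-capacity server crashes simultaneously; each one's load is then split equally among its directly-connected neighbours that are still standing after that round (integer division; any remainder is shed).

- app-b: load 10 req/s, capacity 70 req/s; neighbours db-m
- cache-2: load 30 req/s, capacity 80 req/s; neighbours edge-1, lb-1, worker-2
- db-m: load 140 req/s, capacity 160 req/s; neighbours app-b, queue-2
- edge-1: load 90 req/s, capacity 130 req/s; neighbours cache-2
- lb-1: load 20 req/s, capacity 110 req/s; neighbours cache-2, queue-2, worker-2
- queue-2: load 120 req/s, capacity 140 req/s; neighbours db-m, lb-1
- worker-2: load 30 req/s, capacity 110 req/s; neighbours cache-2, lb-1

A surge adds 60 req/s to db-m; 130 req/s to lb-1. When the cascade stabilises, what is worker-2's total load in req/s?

Round 1 — db-m at 200 > 160; lb-1 at 150 > 110. db-m, lb-1 crash.
  db-m sheds 200 req/s to app-b, queue-2: 100 each.
    app-b: 10+100 = 110 > 70
    queue-2: 120+100 = 220 > 140
  lb-1 sheds 150 req/s to cache-2, queue-2, worker-2: 50 each.
    cache-2: 30+50 = 80 ≤ 80
    queue-2: 220+50 = 270 > 140
    worker-2: 30+50 = 80 ≤ 110
Round 2 — app-b, queue-2 crash.
  app-b sheds 110 req/s: no online neighbours, lost.
  queue-2 sheds 270 req/s: no online neighbours, lost.
No further crashes.

80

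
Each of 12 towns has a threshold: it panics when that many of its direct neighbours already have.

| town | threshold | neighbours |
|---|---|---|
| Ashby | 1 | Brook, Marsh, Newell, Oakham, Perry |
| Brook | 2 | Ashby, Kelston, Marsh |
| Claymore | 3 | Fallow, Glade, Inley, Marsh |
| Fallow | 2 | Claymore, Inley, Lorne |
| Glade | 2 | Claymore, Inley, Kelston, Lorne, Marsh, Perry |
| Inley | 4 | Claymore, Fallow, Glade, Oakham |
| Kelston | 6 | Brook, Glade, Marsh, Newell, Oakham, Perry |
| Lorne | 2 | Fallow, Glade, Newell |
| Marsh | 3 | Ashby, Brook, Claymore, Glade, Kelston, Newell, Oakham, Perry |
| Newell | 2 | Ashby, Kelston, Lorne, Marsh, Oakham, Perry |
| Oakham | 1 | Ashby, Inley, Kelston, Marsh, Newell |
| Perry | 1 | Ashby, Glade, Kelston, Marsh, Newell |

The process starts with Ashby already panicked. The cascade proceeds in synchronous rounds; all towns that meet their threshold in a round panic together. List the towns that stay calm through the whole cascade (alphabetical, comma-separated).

Round 1 — Ashby panics (initial).
Round 2 — checking thresholds:
  Brook: 1 of 3 neighbours < 2, not yet.
  Marsh: 1 of 8 neighbours < 3, not yet.
  Newell: 1 of 6 neighbours < 2, not yet.
  Oakham: 1 of 5 neighbours ≥ 1, panics.
  Perry: 1 of 5 neighbours ≥ 1, panics.
Round 3 — checking thresholds:
  Brook: 1 of 3 neighbours < 2, not yet.
  Glade: 1 of 6 neighbours < 2, not yet.
  Inley: 1 of 4 neighbours < 4, not yet.
  Kelston: 2 of 6 neighbours < 6, not yet.
  Marsh: 3 of 8 neighbours ≥ 3, panics.
  Newell: 3 of 6 neighbours ≥ 2, panics.
Round 4 — checking thresholds:
  Brook: 2 of 3 neighbours ≥ 2, panics.
  Claymore: 1 of 4 neighbours < 3, not yet.
  Glade: 2 of 6 neighbours ≥ 2, panics.
  Inley: 1 of 4 neighbours < 4, not yet.
  Kelston: 4 of 6 neighbours < 6, not yet.
  Lorne: 1 of 3 neighbours < 2, not yet.
Round 5 — checking thresholds:
  Claymore: 2 of 4 neighbours < 3, not yet.
  Inley: 2 of 4 neighbours < 4, not yet.
  Kelston: 6 of 6 neighbours ≥ 6, panics.
  Lorne: 2 of 3 neighbours ≥ 2, panics.
Round 6 — no new panics; cascade stops.

Claymore, Fallow, Inley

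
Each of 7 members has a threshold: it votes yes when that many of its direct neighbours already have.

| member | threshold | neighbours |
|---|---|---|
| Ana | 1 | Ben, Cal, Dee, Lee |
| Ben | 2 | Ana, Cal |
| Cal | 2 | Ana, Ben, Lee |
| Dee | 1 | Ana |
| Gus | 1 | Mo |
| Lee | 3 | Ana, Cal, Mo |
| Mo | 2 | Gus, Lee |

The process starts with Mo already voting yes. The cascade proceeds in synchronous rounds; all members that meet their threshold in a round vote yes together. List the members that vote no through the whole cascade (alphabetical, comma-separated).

Round 1 — Mo votes yes (initial).
Round 2 — checking thresholds:
  Gus: 1 of 1 neighbours ≥ 1, votes yes.
  Lee: 1 of 3 neighbours < 3, below threshold.
Round 3 — no new yes votes; cascade stops.

Ana, Ben, Cal, Dee, Lee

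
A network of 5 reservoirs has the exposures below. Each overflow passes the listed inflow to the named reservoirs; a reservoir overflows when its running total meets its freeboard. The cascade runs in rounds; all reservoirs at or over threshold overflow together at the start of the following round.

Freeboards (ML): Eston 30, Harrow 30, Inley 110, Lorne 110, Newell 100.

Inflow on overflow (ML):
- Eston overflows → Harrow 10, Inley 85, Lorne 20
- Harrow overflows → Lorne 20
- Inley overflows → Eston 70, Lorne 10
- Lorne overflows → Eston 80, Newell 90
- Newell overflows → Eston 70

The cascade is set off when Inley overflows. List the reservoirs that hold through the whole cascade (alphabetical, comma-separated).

Harrow, Lorne, Newell

Round 1 — Inley overflows (initial).
  Eston: +70 → 70 ≥ 30
  Lorne: +10 → 10 < 110
Round 2 — Eston overflows.
  Harrow: +10 → 10 < 30
  Lorne: +20 → 30 < 110
No further overflows.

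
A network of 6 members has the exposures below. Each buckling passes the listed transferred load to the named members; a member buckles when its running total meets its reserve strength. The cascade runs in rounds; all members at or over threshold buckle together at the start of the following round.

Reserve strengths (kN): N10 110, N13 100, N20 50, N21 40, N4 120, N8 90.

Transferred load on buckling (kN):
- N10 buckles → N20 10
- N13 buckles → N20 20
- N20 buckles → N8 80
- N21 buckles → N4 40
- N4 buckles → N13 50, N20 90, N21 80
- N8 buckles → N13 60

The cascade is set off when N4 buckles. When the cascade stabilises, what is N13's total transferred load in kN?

Round 1 — N4 buckles (initial).
  N13: +50 → 50 < 100
  N20: +90 → 90 ≥ 50
  N21: +80 → 80 ≥ 40
Round 2 — N20, N21 buckle.
  N8: +80 → 80 < 90
No further bucklings.

50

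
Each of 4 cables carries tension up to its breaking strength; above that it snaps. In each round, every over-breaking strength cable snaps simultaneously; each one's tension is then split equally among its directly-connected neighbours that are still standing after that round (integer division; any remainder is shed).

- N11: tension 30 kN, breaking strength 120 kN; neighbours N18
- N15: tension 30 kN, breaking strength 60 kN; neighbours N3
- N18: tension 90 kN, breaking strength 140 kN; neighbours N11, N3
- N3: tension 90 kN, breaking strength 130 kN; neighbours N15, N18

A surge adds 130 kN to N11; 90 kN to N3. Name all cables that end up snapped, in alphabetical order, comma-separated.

Round 1 — N11 at 160 > 120; N3 at 180 > 130. N11, N3 snap.
  N11 sheds 160 kN to N18: 160 each.
    N18: 90+160 = 250 > 140
  N3 sheds 180 kN to N15, N18: 90 each.
    N15: 30+90 = 120 > 60
    N18: 250+90 = 340 > 140
Round 2 — N15, N18 snap.
  N15 sheds 120 kN: no online neighbours, lost.
  N18 sheds 340 kN: no online neighbours, lost.
No further breaks.

N11, N15, N18, N3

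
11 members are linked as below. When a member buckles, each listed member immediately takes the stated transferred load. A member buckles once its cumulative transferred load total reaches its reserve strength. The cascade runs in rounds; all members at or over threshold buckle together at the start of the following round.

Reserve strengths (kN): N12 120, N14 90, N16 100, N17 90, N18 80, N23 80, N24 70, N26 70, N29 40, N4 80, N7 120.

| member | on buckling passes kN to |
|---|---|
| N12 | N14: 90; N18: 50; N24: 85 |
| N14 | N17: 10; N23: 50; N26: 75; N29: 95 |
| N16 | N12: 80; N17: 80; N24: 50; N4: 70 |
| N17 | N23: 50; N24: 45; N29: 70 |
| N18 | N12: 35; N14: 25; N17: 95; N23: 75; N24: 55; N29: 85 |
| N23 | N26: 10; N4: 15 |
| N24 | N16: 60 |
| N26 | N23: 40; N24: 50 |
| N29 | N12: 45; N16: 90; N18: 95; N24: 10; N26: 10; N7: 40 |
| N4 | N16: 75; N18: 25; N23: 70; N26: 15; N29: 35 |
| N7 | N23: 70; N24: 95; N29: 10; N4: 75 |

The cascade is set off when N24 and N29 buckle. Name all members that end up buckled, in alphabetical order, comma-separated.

N12, N14, N16, N17, N18, N23, N24, N26, N29, N4

Round 1 — N24, N29 buckle (initial).
  N12: +45 → 45 < 120
  N16: +60+90 → 150 ≥ 100
  N18: +95 → 95 ≥ 80
  N26: +10 → 10 < 70
  N7: +40 → 40 < 120
Round 2 — N16, N18 buckle.
  N12: +80+35 → 160 ≥ 120
  N14: +25 → 25 < 90
  N17: +80+95 → 175 ≥ 90
  N23: +75 → 75 < 80
  N4: +70 → 70 < 80
Round 3 — N12, N17 buckle.
  N14: +90 → 115 ≥ 90
  N23: +50 → 125 ≥ 80
Round 4 — N14, N23 buckle.
  N26: +75+10 → 95 ≥ 70
  N4: +15 → 85 ≥ 80
Round 5 — N26, N4 buckle.
No further bucklings.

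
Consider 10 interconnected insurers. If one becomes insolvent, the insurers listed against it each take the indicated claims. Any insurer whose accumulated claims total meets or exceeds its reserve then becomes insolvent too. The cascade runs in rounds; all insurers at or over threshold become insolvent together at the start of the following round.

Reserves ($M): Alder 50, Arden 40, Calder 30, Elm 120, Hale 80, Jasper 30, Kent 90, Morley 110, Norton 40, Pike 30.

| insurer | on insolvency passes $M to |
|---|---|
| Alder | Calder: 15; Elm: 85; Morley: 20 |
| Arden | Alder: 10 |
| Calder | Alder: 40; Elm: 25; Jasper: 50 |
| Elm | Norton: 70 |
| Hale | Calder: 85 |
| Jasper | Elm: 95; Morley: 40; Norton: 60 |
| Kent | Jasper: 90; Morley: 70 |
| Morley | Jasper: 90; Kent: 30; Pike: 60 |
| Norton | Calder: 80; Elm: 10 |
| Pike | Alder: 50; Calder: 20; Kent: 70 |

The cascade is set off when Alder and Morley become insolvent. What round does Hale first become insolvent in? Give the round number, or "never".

Round 1 — Alder, Morley become insolvent (initial).
  Calder: +15 → 15 < 30
  Elm: +85 → 85 < 120
  Jasper: +90 → 90 ≥ 30
  Kent: +30 → 30 < 90
  Pike: +60 → 60 ≥ 30
Round 2 — Jasper, Pike become insolvent.
  Calder: +20 → 35 ≥ 30
  Elm: +95 → 180 ≥ 120
  Kent: +70 → 100 ≥ 90
  Norton: +60 → 60 ≥ 40
Round 3 — Calder, Elm, Kent, Norton become insolvent.
No further insolvencies.

never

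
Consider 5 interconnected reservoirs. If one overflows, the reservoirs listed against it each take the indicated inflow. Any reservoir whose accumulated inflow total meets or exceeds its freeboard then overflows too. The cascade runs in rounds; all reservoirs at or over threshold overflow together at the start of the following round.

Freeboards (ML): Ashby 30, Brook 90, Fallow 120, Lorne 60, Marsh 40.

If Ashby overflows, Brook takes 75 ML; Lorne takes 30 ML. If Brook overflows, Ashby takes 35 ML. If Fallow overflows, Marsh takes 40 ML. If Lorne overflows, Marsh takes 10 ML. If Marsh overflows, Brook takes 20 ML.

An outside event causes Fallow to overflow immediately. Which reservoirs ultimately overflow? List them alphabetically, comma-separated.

Fallow, Marsh

Round 1 — Fallow overflows (initial).
  Marsh: +40 → 40 ≥ 40
Round 2 — Marsh overflows.
  Brook: +20 → 20 < 90
No further overflows.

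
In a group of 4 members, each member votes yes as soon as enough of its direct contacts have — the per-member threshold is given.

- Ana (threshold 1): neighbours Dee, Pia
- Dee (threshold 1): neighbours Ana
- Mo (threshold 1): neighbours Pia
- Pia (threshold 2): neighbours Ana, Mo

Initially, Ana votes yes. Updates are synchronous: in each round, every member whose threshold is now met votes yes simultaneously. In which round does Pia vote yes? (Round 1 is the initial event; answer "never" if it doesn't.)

never

Round 1 — Ana votes yes (initial).
Round 2 — checking thresholds:
  Dee: 1 of 1 neighbours ≥ 1, votes yes.
  Pia: 1 of 2 neighbours < 2, not yet.
Round 3 — no new yes votes; cascade stops.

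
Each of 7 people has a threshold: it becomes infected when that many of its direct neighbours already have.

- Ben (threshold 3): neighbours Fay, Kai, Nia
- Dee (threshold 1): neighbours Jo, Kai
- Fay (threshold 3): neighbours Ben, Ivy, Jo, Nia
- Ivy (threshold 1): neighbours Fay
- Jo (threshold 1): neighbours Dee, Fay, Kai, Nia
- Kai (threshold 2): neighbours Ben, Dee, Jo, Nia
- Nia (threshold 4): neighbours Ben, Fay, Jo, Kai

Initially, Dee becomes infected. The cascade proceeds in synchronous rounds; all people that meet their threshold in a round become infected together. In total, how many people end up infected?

Round 1 — Dee becomes infected (initial).
Round 2 — checking thresholds:
  Jo: 1 of 4 neighbours ≥ 1, becomes infected.
  Kai: 1 of 4 neighbours < 2, not yet.
Round 3 — checking thresholds:
  Fay: 1 of 4 neighbours < 3, not yet.
  Kai: 2 of 4 neighbours ≥ 2, becomes infected.
  Nia: 1 of 4 neighbours < 4, not yet.
Round 4 — no new infections; cascade stops.

3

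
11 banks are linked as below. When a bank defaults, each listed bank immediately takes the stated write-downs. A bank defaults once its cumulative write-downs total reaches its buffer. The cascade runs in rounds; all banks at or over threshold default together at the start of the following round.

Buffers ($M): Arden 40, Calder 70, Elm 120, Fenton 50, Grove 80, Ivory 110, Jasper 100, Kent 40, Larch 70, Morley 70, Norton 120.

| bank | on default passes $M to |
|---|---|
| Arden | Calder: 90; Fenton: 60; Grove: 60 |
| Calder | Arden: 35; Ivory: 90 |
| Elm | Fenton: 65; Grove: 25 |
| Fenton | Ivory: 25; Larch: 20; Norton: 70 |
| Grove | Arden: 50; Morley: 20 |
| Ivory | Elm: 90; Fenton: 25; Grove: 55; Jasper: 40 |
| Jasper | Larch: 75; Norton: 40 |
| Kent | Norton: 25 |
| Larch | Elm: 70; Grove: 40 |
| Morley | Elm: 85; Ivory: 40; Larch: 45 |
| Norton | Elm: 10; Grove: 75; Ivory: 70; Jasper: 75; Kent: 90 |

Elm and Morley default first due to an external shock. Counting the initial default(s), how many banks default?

Round 1 — Elm, Morley default (initial).
  Fenton: +65 → 65 ≥ 50
  Grove: +25 → 25 < 80
  Ivory: +40 → 40 < 110
  Larch: +45 → 45 < 70
Round 2 — Fenton defaults.
  Ivory: +25 → 65 < 110
  Larch: +20 → 65 < 70
  Norton: +70 → 70 < 120
No further defaults.

3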